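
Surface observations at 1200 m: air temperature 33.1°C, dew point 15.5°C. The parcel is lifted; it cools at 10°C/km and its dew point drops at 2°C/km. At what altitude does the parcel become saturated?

T and T_d converge at 10 − 2 = 8°C per km
Height above start = (33.1 − 15.5) / 8 = 2.2 km
LCL altitude = 1200 m + 2200 m = 3400 m

3400 m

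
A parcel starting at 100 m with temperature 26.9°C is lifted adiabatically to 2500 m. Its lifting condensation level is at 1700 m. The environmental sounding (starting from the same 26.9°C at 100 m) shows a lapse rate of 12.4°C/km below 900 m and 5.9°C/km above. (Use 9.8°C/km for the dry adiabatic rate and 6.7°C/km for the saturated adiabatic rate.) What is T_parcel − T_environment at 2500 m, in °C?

-1.68°C (parcel cooler than environment)

Parcel:
  100 → 1700 m (dry, 9.8°C/km): ΔT = -9.8 × 1.6 = -15.68°C → T = 11.22°C
  1700 → 2500 m (saturated, 6.7°C/km): ΔT = -6.7 × 0.8 = -5.36°C → T = 5.86°C
Environment:
  100 → 900 m (environment, lower layer, 12.4°C/km): ΔT = -12.4 × 0.8 = -9.92°C → T = 16.98°C
  900 → 2500 m (environment, upper layer, 5.9°C/km): ΔT = -5.9 × 1.6 = -9.44°C → T = 7.54°C
T_parcel − T_env = 5.86 − 7.54 = -1.68°C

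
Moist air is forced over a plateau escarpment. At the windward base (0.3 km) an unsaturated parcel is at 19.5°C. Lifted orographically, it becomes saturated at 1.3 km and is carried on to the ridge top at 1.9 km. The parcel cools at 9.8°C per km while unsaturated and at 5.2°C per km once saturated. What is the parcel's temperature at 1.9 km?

6.58°C

Dry to 1300 m: -9.8 × 1 km = -9.8°C, so T = 9.7°C.
Saturated to 1900 m: -5.2 × 0.6 km = -3.12°C, so T = 6.58°C.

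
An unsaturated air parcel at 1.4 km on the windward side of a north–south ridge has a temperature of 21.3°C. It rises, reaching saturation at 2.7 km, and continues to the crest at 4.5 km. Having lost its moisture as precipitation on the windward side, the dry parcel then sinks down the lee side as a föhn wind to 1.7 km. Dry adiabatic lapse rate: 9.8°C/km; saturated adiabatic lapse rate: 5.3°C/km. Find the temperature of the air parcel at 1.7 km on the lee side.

1400 → 2700 m (dry, 9.8°C/km): ΔT = -9.8 × 1.3 = -12.74°C → T = 8.56°C
2700 → 4500 m (saturated, 5.3°C/km): ΔT = -5.3 × 1.8 = -9.54°C → T = -0.98°C
4500 → 1700 m (dry descent, 9.8°C/km): ΔT = +9.8 × 2.8 = +27.44°C → T = 26.46°C

26.46°C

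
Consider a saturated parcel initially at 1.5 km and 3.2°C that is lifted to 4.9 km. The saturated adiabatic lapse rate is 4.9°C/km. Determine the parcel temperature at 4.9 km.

1500 → 4900 m (saturated adiabatic, 4.9°C/km): ΔT = -4.9 × 3.4 = -16.66°C → T = -13.46°C

-13.46°C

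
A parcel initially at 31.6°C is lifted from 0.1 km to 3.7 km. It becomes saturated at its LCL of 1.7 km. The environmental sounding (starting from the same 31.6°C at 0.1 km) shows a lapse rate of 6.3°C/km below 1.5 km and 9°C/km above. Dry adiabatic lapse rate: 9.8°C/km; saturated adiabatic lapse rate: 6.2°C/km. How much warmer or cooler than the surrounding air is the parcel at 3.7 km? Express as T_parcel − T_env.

Parcel:
  100 → 1700 m (dry, 9.8°C/km): ΔT = -9.8 × 1.6 = -15.68°C → T = 15.92°C
  1700 → 3700 m (saturated, 6.2°C/km): ΔT = -6.2 × 2 = -12.4°C → T = 3.52°C
Environment:
  100 → 1500 m (environment, lower layer, 6.3°C/km): ΔT = -6.3 × 1.4 = -8.82°C → T = 22.78°C
  1500 → 3700 m (environment, upper layer, 9°C/km): ΔT = -9 × 2.2 = -19.8°C → T = 2.98°C
T_parcel − T_env = 3.52 − 2.98 = +0.54°C

+0.54°C (parcel warmer than environment)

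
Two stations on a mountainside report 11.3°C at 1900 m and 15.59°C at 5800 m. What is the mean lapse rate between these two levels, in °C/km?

Γ = −ΔT/Δz = (11.3 − 15.59) / (5800 − 1900) m
  = -4.29°C / 3.9 km = -1.1°C/km

-1.1°C/km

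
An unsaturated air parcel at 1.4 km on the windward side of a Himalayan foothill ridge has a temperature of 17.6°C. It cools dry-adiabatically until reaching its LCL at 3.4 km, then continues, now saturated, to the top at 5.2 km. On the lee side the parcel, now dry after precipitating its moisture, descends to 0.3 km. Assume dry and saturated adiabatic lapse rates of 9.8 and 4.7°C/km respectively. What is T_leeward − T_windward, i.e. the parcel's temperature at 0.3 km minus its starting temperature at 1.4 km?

+19.96°C

From 1400 m to 3400 m (dry): cools by 9.8 × 2 = 19.6°C, giving -2°C.
From 3400 m to 5200 m (saturated): cools by 4.7 × 1.8 = 8.46°C, giving -10.46°C.
From 5200 m to 300 m (dry descent): warms by 9.8 × 4.9 = 48.02°C, giving 37.56°C.
Net change vs windward start: 37.56 − 17.6 = +19.96°C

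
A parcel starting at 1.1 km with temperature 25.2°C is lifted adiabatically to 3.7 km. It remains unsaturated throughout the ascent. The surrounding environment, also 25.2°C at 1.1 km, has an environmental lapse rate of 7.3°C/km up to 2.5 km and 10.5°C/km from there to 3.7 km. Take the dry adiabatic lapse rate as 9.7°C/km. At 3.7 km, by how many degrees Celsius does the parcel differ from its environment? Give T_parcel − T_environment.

-2.4°C (parcel cooler than environment)

Parcel:
  Dry to 3700 m: -9.7 × 2.6 km = -25.22°C, so T = -0.02°C.
Environment:
  Environment, lower layer to 2500 m: -7.3 × 1.4 km = -10.22°C, so T = 14.98°C.
  Environment, upper layer to 3700 m: -10.5 × 1.2 km = -12.6°C, so T = 2.38°C.
T_parcel − T_env = -0.02 − 2.38 = -2.4°C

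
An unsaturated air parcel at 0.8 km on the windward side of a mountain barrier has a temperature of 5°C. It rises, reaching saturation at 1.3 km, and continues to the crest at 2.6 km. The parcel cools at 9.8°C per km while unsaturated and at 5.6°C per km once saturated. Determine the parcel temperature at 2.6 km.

800–1300 m, dry: Δz = 0.5 km ⇒ ΔT = -4.9°C; T = 0.1°C
1300–2600 m, saturated: Δz = 1.3 km ⇒ ΔT = -7.28°C; T = -7.18°C

-7.18°C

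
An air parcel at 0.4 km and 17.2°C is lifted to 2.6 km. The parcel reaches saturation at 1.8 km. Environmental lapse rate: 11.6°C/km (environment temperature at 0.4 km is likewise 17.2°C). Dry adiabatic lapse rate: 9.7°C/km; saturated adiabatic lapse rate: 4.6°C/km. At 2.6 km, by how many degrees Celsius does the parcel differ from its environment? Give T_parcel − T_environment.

+8.26°C (parcel warmer than environment)

Parcel:
  400 → 1800 m (dry, 9.7°C/km): ΔT = -9.7 × 1.4 = -13.58°C → T = 3.62°C
  1800 → 2600 m (saturated, 4.6°C/km): ΔT = -4.6 × 0.8 = -3.68°C → T = -0.06°C
Environment:
  400 → 2600 m (environment, 11.6°C/km): ΔT = -11.6 × 2.2 = -25.52°C → T = -8.32°C
T_parcel − T_env = -0.06 − (-8.32) = +8.26°C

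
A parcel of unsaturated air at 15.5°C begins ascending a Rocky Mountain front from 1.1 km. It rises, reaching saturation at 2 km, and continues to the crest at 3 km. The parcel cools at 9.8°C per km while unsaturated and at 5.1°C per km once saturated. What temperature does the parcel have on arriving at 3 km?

1100 → 2000 m (dry, 9.8°C/km): ΔT = -9.8 × 0.9 = -8.82°C → T = 6.68°C
2000 → 3000 m (saturated, 5.1°C/km): ΔT = -5.1 × 1 = -5.1°C → T = 1.58°C

1.58°C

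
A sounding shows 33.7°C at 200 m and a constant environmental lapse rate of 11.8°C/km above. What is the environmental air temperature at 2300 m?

8.92°C

200–2300 m, environmental: Δz = 2.1 km ⇒ ΔT = -24.78°C; T = 8.92°C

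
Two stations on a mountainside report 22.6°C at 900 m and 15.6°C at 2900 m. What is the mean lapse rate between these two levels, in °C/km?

3.5°C/km

Γ = −ΔT/Δz = (22.6 − 15.6) / (2900 − 900) m
  = 7°C / 2 km = 3.5°C/km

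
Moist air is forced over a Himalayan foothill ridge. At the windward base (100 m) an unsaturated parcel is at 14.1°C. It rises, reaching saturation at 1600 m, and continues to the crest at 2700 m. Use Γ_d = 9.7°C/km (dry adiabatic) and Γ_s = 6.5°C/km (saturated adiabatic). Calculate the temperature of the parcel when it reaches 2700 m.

100–1600 m, dry: Δz = 1.5 km ⇒ ΔT = -14.55°C; T = -0.45°C
1600–2700 m, saturated: Δz = 1.1 km ⇒ ΔT = -7.15°C; T = -7.6°C

-7.6°C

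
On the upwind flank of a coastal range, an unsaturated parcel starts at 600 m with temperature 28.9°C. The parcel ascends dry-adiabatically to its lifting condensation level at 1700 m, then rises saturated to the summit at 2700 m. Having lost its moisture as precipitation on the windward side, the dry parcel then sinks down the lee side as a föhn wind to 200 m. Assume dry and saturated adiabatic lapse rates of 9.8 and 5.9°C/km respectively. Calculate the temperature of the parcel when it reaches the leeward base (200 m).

36.72°C

From 600 m to 1700 m (dry): cools by 9.8 × 1.1 = 10.78°C, giving 18.12°C.
From 1700 m to 2700 m (saturated): cools by 5.9 × 1 = 5.9°C, giving 12.22°C.
From 2700 m to 200 m (dry descent): warms by 9.8 × 2.5 = 24.5°C, giving 36.72°C.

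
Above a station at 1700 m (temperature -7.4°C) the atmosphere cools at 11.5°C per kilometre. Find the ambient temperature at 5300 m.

-48.8°C

Environmental to 5300 m: -11.5 × 3.6 km = -41.4°C, so T = -48.8°C.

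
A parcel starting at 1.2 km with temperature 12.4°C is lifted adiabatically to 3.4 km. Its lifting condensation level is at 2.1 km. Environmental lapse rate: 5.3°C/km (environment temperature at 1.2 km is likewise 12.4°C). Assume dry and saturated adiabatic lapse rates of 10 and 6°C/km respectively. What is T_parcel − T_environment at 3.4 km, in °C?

Parcel:
  1200 → 2100 m (dry, 10°C/km): ΔT = -10 × 0.9 = -9°C → T = 3.4°C
  2100 → 3400 m (saturated, 6°C/km): ΔT = -6 × 1.3 = -7.8°C → T = -4.4°C
Environment:
  1200 → 3400 m (environment, 5.3°C/km): ΔT = -5.3 × 2.2 = -11.66°C → T = 0.74°C
T_parcel − T_env = -4.4 − 0.74 = -5.14°C

-5.14°C (parcel cooler than environment)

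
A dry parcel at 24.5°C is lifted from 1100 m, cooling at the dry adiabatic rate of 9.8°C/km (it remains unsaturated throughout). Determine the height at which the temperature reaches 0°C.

Height above start = (24.5 − 0) / 9.8 = 2.5 km
Altitude = 1100 m + 2500 m = 3600 m

3600 m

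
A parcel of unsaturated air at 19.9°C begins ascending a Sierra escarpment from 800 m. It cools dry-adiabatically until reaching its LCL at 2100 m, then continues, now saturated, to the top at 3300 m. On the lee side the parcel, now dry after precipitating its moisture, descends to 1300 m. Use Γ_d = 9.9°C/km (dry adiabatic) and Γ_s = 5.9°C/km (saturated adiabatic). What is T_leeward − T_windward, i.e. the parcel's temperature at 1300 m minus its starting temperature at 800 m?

-0.15°C

800 → 2100 m (dry, 9.9°C/km): ΔT = -9.9 × 1.3 = -12.87°C → T = 7.03°C
2100 → 3300 m (saturated, 5.9°C/km): ΔT = -5.9 × 1.2 = -7.08°C → T = -0.05°C
3300 → 1300 m (dry descent, 9.9°C/km): ΔT = +9.9 × 2 = +19.8°C → T = 19.75°C
Net change vs windward start: 19.75 − 19.9 = -0.15°C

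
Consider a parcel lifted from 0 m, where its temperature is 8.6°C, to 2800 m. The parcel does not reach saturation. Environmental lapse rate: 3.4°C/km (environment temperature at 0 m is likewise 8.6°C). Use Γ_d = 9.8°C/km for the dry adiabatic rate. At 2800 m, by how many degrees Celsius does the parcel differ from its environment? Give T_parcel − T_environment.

-17.92°C (parcel cooler than environment)

Parcel:
  Dry to 2800 m: -9.8 × 2.8 km = -27.44°C, so T = -18.84°C.
Environment:
  Environment to 2800 m: -3.4 × 2.8 km = -9.52°C, so T = -0.92°C.
T_parcel − T_env = -18.84 − (-0.92) = -17.92°C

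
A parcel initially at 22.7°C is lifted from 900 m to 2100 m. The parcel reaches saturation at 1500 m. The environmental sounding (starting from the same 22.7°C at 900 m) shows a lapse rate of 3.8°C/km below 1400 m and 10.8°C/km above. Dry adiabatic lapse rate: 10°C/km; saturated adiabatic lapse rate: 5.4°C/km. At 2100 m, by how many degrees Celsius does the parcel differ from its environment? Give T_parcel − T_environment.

+0.22°C (parcel warmer than environment)

Parcel:
  Dry to 1500 m: -10 × 0.6 km = -6°C, so T = 16.7°C.
  Saturated to 2100 m: -5.4 × 0.6 km = -3.24°C, so T = 13.46°C.
Environment:
  Environment, lower layer to 1400 m: -3.8 × 0.5 km = -1.9°C, so T = 20.8°C.
  Environment, upper layer to 2100 m: -10.8 × 0.7 km = -7.56°C, so T = 13.24°C.
T_parcel − T_env = 13.46 − 13.24 = +0.22°C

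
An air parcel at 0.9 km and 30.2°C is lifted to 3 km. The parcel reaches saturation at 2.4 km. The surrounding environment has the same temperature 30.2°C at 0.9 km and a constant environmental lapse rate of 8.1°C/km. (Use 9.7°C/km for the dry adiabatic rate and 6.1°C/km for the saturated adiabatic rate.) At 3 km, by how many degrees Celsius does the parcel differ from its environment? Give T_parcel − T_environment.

Parcel:
  900 → 2400 m (dry, 9.7°C/km): ΔT = -9.7 × 1.5 = -14.55°C → T = 15.65°C
  2400 → 3000 m (saturated, 6.1°C/km): ΔT = -6.1 × 0.6 = -3.66°C → T = 11.99°C
Environment:
  900 → 3000 m (environment, 8.1°C/km): ΔT = -8.1 × 2.1 = -17.01°C → T = 13.19°C
T_parcel − T_env = 11.99 − 13.19 = -1.2°C

-1.2°C (parcel cooler than environment)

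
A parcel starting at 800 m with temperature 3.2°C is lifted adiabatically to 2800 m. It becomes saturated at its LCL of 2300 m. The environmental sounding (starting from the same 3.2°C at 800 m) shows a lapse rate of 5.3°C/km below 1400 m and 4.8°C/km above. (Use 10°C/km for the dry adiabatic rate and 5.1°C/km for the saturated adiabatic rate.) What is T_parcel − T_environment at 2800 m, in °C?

-7.65°C (parcel cooler than environment)

Parcel:
  800–2300 m, dry: Δz = 1.5 km ⇒ ΔT = -15°C; T = -11.8°C
  2300–2800 m, saturated: Δz = 0.5 km ⇒ ΔT = -2.55°C; T = -14.35°C
Environment:
  800–1400 m, environment, lower layer: Δz = 0.6 km ⇒ ΔT = -3.18°C; T = 0.02°C
  1400–2800 m, environment, upper layer: Δz = 1.4 km ⇒ ΔT = -6.72°C; T = -6.7°C
T_parcel − T_env = -14.35 − (-6.7) = -7.65°C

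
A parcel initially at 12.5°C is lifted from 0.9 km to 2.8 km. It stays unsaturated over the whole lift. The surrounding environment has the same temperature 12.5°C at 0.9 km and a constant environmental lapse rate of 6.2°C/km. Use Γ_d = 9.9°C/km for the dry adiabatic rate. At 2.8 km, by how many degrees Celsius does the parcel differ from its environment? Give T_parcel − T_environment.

Parcel:
  900 → 2800 m (dry, 9.9°C/km): ΔT = -9.9 × 1.9 = -18.81°C → T = -6.31°C
Environment:
  900 → 2800 m (environment, 6.2°C/km): ΔT = -6.2 × 1.9 = -11.78°C → T = 0.72°C
T_parcel − T_env = -6.31 − 0.72 = -7.03°C

-7.03°C (parcel cooler than environment)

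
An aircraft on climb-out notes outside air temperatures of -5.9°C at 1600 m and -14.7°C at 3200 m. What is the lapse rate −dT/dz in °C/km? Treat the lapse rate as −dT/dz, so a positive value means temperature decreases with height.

Γ = −ΔT/Δz = (-5.9 − (-14.7)) / (3200 − 1600) m
  = 8.8°C / 1.6 km = 5.5°C/km

5.5°C/km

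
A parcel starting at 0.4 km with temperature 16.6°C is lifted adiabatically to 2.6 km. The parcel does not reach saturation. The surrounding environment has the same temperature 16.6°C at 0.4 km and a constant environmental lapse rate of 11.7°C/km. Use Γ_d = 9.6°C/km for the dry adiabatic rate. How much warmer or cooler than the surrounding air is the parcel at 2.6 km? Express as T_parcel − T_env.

Parcel:
  From 400 m to 2600 m (dry): cools by 9.6 × 2.2 = 21.12°C, giving -4.52°C.
Environment:
  From 400 m to 2600 m (environment): cools by 11.7 × 2.2 = 25.74°C, giving -9.14°C.
T_parcel − T_env = -4.52 − (-9.14) = +4.62°C

+4.62°C (parcel warmer than environment)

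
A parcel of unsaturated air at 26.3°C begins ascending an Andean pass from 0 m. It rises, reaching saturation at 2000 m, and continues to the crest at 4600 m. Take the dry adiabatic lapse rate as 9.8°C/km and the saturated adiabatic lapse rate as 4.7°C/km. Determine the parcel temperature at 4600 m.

-5.52°C

0 → 2000 m (dry, 9.8°C/km): ΔT = -9.8 × 2 = -19.6°C → T = 6.7°C
2000 → 4600 m (saturated, 4.7°C/km): ΔT = -4.7 × 2.6 = -12.22°C → T = -5.52°C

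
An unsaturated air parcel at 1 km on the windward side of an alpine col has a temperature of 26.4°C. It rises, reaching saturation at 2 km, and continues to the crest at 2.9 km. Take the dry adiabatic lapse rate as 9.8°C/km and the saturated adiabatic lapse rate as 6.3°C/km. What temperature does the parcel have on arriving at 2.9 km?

1000–2000 m, dry: Δz = 1 km ⇒ ΔT = -9.8°C; T = 16.6°C
2000–2900 m, saturated: Δz = 0.9 km ⇒ ΔT = -5.67°C; T = 10.93°C

10.93°C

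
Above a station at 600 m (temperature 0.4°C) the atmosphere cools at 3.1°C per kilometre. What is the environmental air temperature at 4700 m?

-12.31°C

Environmental to 4700 m: -3.1 × 4.1 km = -12.71°C, so T = -12.31°C.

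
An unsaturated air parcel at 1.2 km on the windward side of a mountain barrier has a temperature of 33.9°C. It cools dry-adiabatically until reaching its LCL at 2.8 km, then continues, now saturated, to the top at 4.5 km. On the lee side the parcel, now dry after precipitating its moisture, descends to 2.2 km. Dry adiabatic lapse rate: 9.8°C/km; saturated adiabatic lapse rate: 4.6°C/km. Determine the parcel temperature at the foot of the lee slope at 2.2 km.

32.94°C

Dry to 2800 m: -9.8 × 1.6 km = -15.68°C, so T = 18.22°C.
Saturated to 4500 m: -4.6 × 1.7 km = -7.82°C, so T = 10.4°C.
Dry descent to 2200 m: +9.8 × 2.3 km = +22.54°C, so T = 32.94°C.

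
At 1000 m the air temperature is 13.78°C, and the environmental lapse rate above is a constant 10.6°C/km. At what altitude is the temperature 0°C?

2300 m

Height above start = (13.78 − 0) / 10.6 = 1.3 km
Altitude = 1000 m + 1300 m = 2300 m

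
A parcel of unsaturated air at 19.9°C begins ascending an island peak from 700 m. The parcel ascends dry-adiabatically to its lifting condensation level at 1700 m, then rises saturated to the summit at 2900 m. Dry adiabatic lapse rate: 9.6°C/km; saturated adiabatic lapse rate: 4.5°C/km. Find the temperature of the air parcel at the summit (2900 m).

700 → 1700 m (dry, 9.6°C/km): ΔT = -9.6 × 1 = -9.6°C → T = 10.3°C
1700 → 2900 m (saturated, 4.5°C/km): ΔT = -4.5 × 1.2 = -5.4°C → T = 4.9°C

4.9°C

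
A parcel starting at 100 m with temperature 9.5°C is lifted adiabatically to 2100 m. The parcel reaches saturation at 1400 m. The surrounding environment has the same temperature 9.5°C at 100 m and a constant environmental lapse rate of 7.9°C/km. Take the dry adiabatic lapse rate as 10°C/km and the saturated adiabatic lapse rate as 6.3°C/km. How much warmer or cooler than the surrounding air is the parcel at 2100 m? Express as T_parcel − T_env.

-1.61°C (parcel cooler than environment)

Parcel:
  From 100 m to 1400 m (dry): cools by 10 × 1.3 = 13°C, giving -3.5°C.
  From 1400 m to 2100 m (saturated): cools by 6.3 × 0.7 = 4.41°C, giving -7.91°C.
Environment:
  From 100 m to 2100 m (environment): cools by 7.9 × 2 = 15.8°C, giving -6.3°C.
T_parcel − T_env = -7.91 − (-6.3) = -1.61°C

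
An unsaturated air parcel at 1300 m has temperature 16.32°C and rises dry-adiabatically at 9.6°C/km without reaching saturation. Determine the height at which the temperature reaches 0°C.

Height above start = (16.32 − 0) / 9.6 = 1.7 km
Altitude = 1300 m + 1700 m = 3000 m

3000 m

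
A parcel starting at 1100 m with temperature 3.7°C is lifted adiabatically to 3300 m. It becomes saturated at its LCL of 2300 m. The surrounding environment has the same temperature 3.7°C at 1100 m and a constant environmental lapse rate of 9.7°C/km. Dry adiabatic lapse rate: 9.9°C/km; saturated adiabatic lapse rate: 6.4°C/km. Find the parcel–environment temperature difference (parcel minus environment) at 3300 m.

Parcel:
  From 1100 m to 2300 m (dry): cools by 9.9 × 1.2 = 11.88°C, giving -8.18°C.
  From 2300 m to 3300 m (saturated): cools by 6.4 × 1 = 6.4°C, giving -14.58°C.
Environment:
  From 1100 m to 3300 m (environment): cools by 9.7 × 2.2 = 21.34°C, giving -17.64°C.
T_parcel − T_env = -14.58 − (-17.64) = +3.06°C

+3.06°C (parcel warmer than environment)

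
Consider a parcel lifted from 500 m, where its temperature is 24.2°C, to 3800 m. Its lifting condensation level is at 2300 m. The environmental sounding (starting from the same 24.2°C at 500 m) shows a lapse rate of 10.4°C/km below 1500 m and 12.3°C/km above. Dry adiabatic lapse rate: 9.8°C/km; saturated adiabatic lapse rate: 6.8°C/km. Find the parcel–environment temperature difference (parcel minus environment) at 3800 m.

Parcel:
  500 → 2300 m (dry, 9.8°C/km): ΔT = -9.8 × 1.8 = -17.64°C → T = 6.56°C
  2300 → 3800 m (saturated, 6.8°C/km): ΔT = -6.8 × 1.5 = -10.2°C → T = -3.64°C
Environment:
  500 → 1500 m (environment, lower layer, 10.4°C/km): ΔT = -10.4 × 1 = -10.4°C → T = 13.8°C
  1500 → 3800 m (environment, upper layer, 12.3°C/km): ΔT = -12.3 × 2.3 = -28.29°C → T = -14.49°C
T_parcel − T_env = -3.64 − (-14.49) = +10.85°C

+10.85°C (parcel warmer than environment)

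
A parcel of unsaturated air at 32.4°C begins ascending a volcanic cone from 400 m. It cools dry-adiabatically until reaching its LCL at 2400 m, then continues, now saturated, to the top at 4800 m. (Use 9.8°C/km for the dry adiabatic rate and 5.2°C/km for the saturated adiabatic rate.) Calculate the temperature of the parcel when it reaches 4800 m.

Dry to 2400 m: -9.8 × 2 km = -19.6°C, so T = 12.8°C.
Saturated to 4800 m: -5.2 × 2.4 km = -12.48°C, so T = 0.32°C.

0.32°C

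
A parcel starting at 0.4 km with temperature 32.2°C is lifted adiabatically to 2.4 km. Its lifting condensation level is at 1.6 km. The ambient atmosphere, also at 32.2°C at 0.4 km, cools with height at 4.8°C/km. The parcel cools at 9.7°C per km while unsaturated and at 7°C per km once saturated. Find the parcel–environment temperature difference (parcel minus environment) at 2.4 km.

Parcel:
  400–1600 m, dry: Δz = 1.2 km ⇒ ΔT = -11.64°C; T = 20.56°C
  1600–2400 m, saturated: Δz = 0.8 km ⇒ ΔT = -5.6°C; T = 14.96°C
Environment:
  400–2400 m, environment: Δz = 2 km ⇒ ΔT = -9.6°C; T = 22.6°C
T_parcel − T_env = 14.96 − 22.6 = -7.64°C

-7.64°C (parcel cooler than environment)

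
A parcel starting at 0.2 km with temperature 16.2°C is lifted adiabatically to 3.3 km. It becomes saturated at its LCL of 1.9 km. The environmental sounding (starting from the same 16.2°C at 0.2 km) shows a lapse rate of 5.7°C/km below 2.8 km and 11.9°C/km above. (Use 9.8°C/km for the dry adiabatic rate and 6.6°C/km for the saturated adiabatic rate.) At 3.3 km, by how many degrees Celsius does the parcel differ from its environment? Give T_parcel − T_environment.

-5.13°C (parcel cooler than environment)

Parcel:
  200 → 1900 m (dry, 9.8°C/km): ΔT = -9.8 × 1.7 = -16.66°C → T = -0.46°C
  1900 → 3300 m (saturated, 6.6°C/km): ΔT = -6.6 × 1.4 = -9.24°C → T = -9.7°C
Environment:
  200 → 2800 m (environment, lower layer, 5.7°C/km): ΔT = -5.7 × 2.6 = -14.82°C → T = 1.38°C
  2800 → 3300 m (environment, upper layer, 11.9°C/km): ΔT = -11.9 × 0.5 = -5.95°C → T = -4.57°C
T_parcel − T_env = -9.7 − (-4.57) = -5.13°C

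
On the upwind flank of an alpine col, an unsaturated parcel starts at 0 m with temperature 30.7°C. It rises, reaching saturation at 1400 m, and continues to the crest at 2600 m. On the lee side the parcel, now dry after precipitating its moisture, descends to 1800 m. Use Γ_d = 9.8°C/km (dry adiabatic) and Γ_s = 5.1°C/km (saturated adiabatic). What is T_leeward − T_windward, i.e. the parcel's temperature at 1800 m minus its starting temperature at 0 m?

0 → 1400 m (dry, 9.8°C/km): ΔT = -9.8 × 1.4 = -13.72°C → T = 16.98°C
1400 → 2600 m (saturated, 5.1°C/km): ΔT = -5.1 × 1.2 = -6.12°C → T = 10.86°C
2600 → 1800 m (dry descent, 9.8°C/km): ΔT = +9.8 × 0.8 = +7.84°C → T = 18.7°C
Net change vs windward start: 18.7 − 30.7 = -12°C

-12°C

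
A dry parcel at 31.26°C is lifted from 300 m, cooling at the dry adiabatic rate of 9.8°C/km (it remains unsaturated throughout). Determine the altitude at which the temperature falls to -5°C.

4000 m

Height above start = (31.26 − (-5)) / 9.8 = 3.7 km
Altitude = 300 m + 3700 m = 4000 m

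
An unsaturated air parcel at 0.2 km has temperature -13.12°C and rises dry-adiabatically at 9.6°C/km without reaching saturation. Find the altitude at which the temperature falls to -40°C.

Height above start = (-13.12 − (-40)) / 9.6 = 2.8 km
Altitude = 200 m + 2800 m = 3000 m

3 km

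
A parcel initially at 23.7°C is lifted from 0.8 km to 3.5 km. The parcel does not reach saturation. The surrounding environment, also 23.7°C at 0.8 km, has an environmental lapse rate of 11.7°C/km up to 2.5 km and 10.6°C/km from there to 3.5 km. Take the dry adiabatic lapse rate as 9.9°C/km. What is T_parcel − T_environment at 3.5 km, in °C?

+3.76°C (parcel warmer than environment)

Parcel:
  800 → 3500 m (dry, 9.9°C/km): ΔT = -9.9 × 2.7 = -26.73°C → T = -3.03°C
Environment:
  800 → 2500 m (environment, lower layer, 11.7°C/km): ΔT = -11.7 × 1.7 = -19.89°C → T = 3.81°C
  2500 → 3500 m (environment, upper layer, 10.6°C/km): ΔT = -10.6 × 1 = -10.6°C → T = -6.79°C
T_parcel − T_env = -3.03 − (-6.79) = +3.76°C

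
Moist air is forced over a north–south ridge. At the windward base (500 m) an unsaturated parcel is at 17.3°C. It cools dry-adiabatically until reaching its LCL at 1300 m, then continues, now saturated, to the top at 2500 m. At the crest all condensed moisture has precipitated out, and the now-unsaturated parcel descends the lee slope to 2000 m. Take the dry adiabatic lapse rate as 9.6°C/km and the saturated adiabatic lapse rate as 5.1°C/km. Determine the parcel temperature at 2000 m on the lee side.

8.3°C

500–1300 m, dry: Δz = 0.8 km ⇒ ΔT = -7.68°C; T = 9.62°C
1300–2500 m, saturated: Δz = 1.2 km ⇒ ΔT = -6.12°C; T = 3.5°C
2500–2000 m, dry descent: Δz = 0.5 km ⇒ ΔT = +4.8°C; T = 8.3°C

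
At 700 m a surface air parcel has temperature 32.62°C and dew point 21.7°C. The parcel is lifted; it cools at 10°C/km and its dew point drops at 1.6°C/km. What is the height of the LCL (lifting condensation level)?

2000 m

T and T_d converge at 10 − 1.6 = 8.4°C per km
Height above start = (32.62 − 21.7) / 8.4 = 1.3 km
LCL altitude = 700 m + 1300 m = 2000 m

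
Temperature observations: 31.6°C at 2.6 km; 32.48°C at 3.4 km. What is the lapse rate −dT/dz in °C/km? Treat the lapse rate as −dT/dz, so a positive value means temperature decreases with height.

Γ = −ΔT/Δz = (31.6 − 32.48) / (3400 − 2600) m
  = -0.88°C / 0.8 km = -1.1°C/km

-1.1°C/km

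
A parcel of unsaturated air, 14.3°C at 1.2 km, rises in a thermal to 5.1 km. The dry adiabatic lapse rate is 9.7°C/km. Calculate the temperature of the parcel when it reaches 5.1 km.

1200 → 5100 m (dry adiabatic, 9.7°C/km): ΔT = -9.7 × 3.9 = -37.83°C → T = -23.53°C

-23.53°C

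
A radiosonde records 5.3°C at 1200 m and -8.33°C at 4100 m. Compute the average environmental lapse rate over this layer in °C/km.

Γ = −ΔT/Δz = (5.3 − (-8.33)) / (4100 − 1200) m
  = 13.63°C / 2.9 km = 4.7°C/km

4.7°C/km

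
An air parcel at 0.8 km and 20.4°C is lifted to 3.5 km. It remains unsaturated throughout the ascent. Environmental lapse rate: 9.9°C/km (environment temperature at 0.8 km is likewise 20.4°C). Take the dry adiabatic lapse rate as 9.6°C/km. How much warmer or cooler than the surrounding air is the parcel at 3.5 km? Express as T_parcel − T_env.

+0.81°C (parcel warmer than environment)

Parcel:
  Dry to 3500 m: -9.6 × 2.7 km = -25.92°C, so T = -5.52°C.
Environment:
  Environment to 3500 m: -9.9 × 2.7 km = -26.73°C, so T = -6.33°C.
T_parcel − T_env = -5.52 − (-6.33) = +0.81°C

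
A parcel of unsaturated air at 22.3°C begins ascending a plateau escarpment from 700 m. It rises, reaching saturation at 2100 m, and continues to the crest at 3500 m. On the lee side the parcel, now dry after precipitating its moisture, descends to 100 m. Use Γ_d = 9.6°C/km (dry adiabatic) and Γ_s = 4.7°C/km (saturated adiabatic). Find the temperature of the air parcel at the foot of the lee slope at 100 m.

34.92°C

Dry to 2100 m: -9.6 × 1.4 km = -13.44°C, so T = 8.86°C.
Saturated to 3500 m: -4.7 × 1.4 km = -6.58°C, so T = 2.28°C.
Dry descent to 100 m: +9.6 × 3.4 km = +32.64°C, so T = 34.92°C.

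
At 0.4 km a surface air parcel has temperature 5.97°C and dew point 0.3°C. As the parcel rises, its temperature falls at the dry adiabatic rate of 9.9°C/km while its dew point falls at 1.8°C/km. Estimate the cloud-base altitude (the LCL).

1.1 km

T and T_d converge at 9.9 − 1.8 = 8.1°C per km
Height above start = (5.97 − 0.3) / 8.1 = 0.7 km
LCL altitude = 400 m + 700 m = 1100 m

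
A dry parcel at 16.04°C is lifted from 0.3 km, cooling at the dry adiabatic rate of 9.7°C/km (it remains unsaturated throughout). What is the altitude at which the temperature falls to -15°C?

Height above start = (16.04 − (-15)) / 9.7 = 3.2 km
Altitude = 300 m + 3200 m = 3500 m

3.5 km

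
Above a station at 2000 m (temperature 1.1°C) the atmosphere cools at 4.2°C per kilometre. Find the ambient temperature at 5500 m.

2000–5500 m, environmental: Δz = 3.5 km ⇒ ΔT = -14.7°C; T = -13.6°C

-13.6°C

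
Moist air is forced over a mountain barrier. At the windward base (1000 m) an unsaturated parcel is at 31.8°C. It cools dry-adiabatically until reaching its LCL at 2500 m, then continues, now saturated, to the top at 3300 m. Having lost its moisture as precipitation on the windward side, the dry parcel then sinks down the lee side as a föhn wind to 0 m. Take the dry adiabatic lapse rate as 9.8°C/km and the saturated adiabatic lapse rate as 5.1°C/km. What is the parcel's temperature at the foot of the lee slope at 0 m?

Dry to 2500 m: -9.8 × 1.5 km = -14.7°C, so T = 17.1°C.
Saturated to 3300 m: -5.1 × 0.8 km = -4.08°C, so T = 13.02°C.
Dry descent to 0 m: +9.8 × 3.3 km = +32.34°C, so T = 45.36°C.

45.36°C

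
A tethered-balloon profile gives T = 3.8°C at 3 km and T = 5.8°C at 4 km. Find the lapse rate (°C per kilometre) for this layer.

-2°C/km

Γ = −ΔT/Δz = (3.8 − 5.8) / (4000 − 3000) m
  = -2°C / 1 km = -2°C/km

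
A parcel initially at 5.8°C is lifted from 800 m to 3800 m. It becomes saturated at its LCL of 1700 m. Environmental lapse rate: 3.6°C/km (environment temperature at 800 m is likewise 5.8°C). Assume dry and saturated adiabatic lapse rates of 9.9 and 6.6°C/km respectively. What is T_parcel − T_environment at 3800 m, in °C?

-11.97°C (parcel cooler than environment)

Parcel:
  800 → 1700 m (dry, 9.9°C/km): ΔT = -9.9 × 0.9 = -8.91°C → T = -3.11°C
  1700 → 3800 m (saturated, 6.6°C/km): ΔT = -6.6 × 2.1 = -13.86°C → T = -16.97°C
Environment:
  800 → 3800 m (environment, 3.6°C/km): ΔT = -3.6 × 3 = -10.8°C → T = -5°C
T_parcel − T_env = -16.97 − (-5) = -11.97°C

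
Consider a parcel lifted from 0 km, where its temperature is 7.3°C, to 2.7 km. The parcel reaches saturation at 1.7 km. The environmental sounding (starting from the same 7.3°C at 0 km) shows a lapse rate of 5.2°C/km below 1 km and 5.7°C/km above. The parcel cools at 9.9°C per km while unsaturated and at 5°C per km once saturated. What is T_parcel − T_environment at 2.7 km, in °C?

Parcel:
  0 → 1700 m (dry, 9.9°C/km): ΔT = -9.9 × 1.7 = -16.83°C → T = -9.53°C
  1700 → 2700 m (saturated, 5°C/km): ΔT = -5 × 1 = -5°C → T = -14.53°C
Environment:
  0 → 1000 m (environment, lower layer, 5.2°C/km): ΔT = -5.2 × 1 = -5.2°C → T = 2.1°C
  1000 → 2700 m (environment, upper layer, 5.7°C/km): ΔT = -5.7 × 1.7 = -9.69°C → T = -7.59°C
T_parcel − T_env = -14.53 − (-7.59) = -6.94°C

-6.94°C (parcel cooler than environment)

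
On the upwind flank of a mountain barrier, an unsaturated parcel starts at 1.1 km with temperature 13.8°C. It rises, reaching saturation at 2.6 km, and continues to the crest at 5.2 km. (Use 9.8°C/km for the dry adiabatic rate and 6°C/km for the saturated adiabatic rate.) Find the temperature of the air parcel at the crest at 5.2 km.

1100 → 2600 m (dry, 9.8°C/km): ΔT = -9.8 × 1.5 = -14.7°C → T = -0.9°C
2600 → 5200 m (saturated, 6°C/km): ΔT = -6 × 2.6 = -15.6°C → T = -16.5°C

-16.5°C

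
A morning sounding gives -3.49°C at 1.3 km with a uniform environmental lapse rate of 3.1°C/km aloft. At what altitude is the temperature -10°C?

Height above start = (-3.49 − (-10)) / 3.1 = 2.1 km
Altitude = 1300 m + 2100 m = 3400 m

3.4 km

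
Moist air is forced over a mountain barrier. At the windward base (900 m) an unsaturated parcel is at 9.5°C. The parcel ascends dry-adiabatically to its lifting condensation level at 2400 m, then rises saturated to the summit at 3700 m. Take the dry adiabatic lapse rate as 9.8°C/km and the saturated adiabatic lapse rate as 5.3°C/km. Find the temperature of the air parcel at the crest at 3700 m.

900–2400 m, dry: Δz = 1.5 km ⇒ ΔT = -14.7°C; T = -5.2°C
2400–3700 m, saturated: Δz = 1.3 km ⇒ ΔT = -6.89°C; T = -12.09°C

-12.09°C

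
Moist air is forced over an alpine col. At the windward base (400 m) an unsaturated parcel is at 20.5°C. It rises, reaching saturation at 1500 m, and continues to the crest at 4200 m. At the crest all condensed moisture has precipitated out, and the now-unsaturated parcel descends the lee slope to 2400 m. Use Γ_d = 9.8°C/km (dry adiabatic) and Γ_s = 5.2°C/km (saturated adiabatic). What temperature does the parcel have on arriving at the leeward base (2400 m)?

13.32°C

Dry to 1500 m: -9.8 × 1.1 km = -10.78°C, so T = 9.72°C.
Saturated to 4200 m: -5.2 × 2.7 km = -14.04°C, so T = -4.32°C.
Dry descent to 2400 m: +9.8 × 1.8 km = +17.64°C, so T = 13.32°C.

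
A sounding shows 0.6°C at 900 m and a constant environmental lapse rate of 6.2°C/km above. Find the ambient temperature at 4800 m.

-23.58°C

From 900 m to 4800 m (environmental): cools by 6.2 × 3.9 = 24.18°C, giving -23.58°C.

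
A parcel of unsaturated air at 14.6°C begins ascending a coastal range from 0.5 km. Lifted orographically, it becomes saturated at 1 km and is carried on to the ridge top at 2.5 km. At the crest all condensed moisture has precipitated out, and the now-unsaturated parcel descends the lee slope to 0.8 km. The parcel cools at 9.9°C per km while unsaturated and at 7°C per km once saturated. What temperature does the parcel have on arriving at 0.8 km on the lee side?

15.98°C

500 → 1000 m (dry, 9.9°C/km): ΔT = -9.9 × 0.5 = -4.95°C → T = 9.65°C
1000 → 2500 m (saturated, 7°C/km): ΔT = -7 × 1.5 = -10.5°C → T = -0.85°C
2500 → 800 m (dry descent, 9.9°C/km): ΔT = +9.9 × 1.7 = +16.83°C → T = 15.98°C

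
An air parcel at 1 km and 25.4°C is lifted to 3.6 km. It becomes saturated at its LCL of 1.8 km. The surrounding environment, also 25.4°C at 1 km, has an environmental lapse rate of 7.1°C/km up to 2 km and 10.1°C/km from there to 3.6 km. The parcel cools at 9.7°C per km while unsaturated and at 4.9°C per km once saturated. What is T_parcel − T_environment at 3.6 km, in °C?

Parcel:
  From 1000 m to 1800 m (dry): cools by 9.7 × 0.8 = 7.76°C, giving 17.64°C.
  From 1800 m to 3600 m (saturated): cools by 4.9 × 1.8 = 8.82°C, giving 8.82°C.
Environment:
  From 1000 m to 2000 m (environment, lower layer): cools by 7.1 × 1 = 7.1°C, giving 18.3°C.
  From 2000 m to 3600 m (environment, upper layer): cools by 10.1 × 1.6 = 16.16°C, giving 2.14°C.
T_parcel − T_env = 8.82 − 2.14 = +6.68°C

+6.68°C (parcel warmer than environment)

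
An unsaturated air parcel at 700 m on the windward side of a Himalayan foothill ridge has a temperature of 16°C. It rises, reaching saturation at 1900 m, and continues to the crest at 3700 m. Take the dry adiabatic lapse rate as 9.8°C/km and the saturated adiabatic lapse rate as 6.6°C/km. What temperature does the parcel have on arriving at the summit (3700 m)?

From 700 m to 1900 m (dry): cools by 9.8 × 1.2 = 11.76°C, giving 4.24°C.
From 1900 m to 3700 m (saturated): cools by 6.6 × 1.8 = 11.88°C, giving -7.64°C.

-7.64°C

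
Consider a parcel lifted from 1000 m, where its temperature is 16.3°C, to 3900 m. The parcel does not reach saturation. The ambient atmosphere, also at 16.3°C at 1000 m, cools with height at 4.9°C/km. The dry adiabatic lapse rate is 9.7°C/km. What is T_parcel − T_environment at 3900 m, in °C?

-13.92°C (parcel cooler than environment)

Parcel:
  Dry to 3900 m: -9.7 × 2.9 km = -28.13°C, so T = -11.83°C.
Environment:
  Environment to 3900 m: -4.9 × 2.9 km = -14.21°C, so T = 2.09°C.
T_parcel − T_env = -11.83 − 2.09 = -13.92°C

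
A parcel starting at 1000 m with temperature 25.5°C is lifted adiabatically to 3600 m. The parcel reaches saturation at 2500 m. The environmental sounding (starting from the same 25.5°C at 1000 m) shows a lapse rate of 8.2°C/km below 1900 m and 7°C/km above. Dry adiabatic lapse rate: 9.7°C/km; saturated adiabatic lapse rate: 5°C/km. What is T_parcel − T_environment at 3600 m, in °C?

Parcel:
  From 1000 m to 2500 m (dry): cools by 9.7 × 1.5 = 14.55°C, giving 10.95°C.
  From 2500 m to 3600 m (saturated): cools by 5 × 1.1 = 5.5°C, giving 5.45°C.
Environment:
  From 1000 m to 1900 m (environment, lower layer): cools by 8.2 × 0.9 = 7.38°C, giving 18.12°C.
  From 1900 m to 3600 m (environment, upper layer): cools by 7 × 1.7 = 11.9°C, giving 6.22°C.
T_parcel − T_env = 5.45 − 6.22 = -0.77°C

-0.77°C (parcel cooler than environment)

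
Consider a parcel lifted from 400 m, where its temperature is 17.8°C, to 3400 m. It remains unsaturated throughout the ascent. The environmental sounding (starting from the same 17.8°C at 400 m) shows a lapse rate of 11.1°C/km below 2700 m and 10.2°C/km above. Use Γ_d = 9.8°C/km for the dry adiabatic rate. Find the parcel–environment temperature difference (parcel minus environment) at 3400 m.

Parcel:
  From 400 m to 3400 m (dry): cools by 9.8 × 3 = 29.4°C, giving -11.6°C.
Environment:
  From 400 m to 2700 m (environment, lower layer): cools by 11.1 × 2.3 = 25.53°C, giving -7.73°C.
  From 2700 m to 3400 m (environment, upper layer): cools by 10.2 × 0.7 = 7.14°C, giving -14.87°C.
T_parcel − T_env = -11.6 − (-14.87) = +3.27°C

+3.27°C (parcel warmer than environment)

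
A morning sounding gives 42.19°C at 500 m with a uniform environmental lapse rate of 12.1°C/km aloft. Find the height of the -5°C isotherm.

Height above start = (42.19 − (-5)) / 12.1 = 3.9 km
Altitude = 500 m + 3900 m = 4400 m

4400 m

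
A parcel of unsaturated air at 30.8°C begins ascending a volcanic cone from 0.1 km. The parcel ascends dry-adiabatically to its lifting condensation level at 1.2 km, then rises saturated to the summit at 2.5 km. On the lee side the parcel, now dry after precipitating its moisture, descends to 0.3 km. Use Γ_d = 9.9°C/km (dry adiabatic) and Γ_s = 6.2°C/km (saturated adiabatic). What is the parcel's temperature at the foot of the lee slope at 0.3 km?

33.63°C

100 → 1200 m (dry, 9.9°C/km): ΔT = -9.9 × 1.1 = -10.89°C → T = 19.91°C
1200 → 2500 m (saturated, 6.2°C/km): ΔT = -6.2 × 1.3 = -8.06°C → T = 11.85°C
2500 → 300 m (dry descent, 9.9°C/km): ΔT = +9.9 × 2.2 = +21.78°C → T = 33.63°C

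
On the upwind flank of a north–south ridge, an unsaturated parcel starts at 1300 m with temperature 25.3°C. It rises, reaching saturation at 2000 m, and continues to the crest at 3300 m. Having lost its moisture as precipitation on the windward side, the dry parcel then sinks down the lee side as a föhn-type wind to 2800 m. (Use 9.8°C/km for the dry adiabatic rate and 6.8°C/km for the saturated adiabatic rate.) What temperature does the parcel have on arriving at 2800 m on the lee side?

1300–2000 m, dry: Δz = 0.7 km ⇒ ΔT = -6.86°C; T = 18.44°C
2000–3300 m, saturated: Δz = 1.3 km ⇒ ΔT = -8.84°C; T = 9.6°C
3300–2800 m, dry descent: Δz = 0.5 km ⇒ ΔT = +4.9°C; T = 14.5°C

14.5°C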